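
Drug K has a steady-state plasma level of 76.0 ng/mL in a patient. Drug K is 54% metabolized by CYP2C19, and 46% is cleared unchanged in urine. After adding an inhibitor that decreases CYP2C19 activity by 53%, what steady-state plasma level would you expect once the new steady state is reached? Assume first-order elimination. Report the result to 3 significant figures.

CYP2C19: 0.54 × 0.47 = 0.2538
Other: 0.46 (unchanged)
New clearance relative to baseline: 0.2538 + 0.46 = 0.7138.
Steady-state plasma level ∝ 1/CL, so new value = 76.0 / 0.7138 = 106 ng/mL.

106 ng/mL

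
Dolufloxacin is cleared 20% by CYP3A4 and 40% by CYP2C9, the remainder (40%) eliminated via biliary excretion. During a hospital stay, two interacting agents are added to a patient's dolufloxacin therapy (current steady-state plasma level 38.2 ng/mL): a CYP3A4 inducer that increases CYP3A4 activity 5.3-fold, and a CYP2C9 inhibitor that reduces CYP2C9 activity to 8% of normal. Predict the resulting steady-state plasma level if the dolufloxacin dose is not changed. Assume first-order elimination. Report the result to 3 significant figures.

25.6 ng/mL

The CYP3A4 pathway (20% of clearance) is boosted to 5.3× activity: 0.2 × 5.3 = 1.06.
The CYP2C9 pathway (40% of clearance) falls to 0.08× activity: 0.4 × 0.08 = 0.032.
The remaining 40% of clearance is unaffected.
Relative clearance = 1.06 + 0.032 + 0.4 = 1.492.
New steady-state plasma level = 38.2 / 1.492 = 25.6 ng/mL (concentration scales inversely with clearance).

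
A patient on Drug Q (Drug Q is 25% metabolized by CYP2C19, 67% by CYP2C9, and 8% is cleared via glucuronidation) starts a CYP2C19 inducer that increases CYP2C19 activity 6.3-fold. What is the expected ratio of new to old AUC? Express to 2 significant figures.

The CYP2C19 pathway (25% of clearance) is boosted to 6.3× activity: 0.25 × 6.3 = 1.575.
CYP2C9 (67%) and the residual 8% are unaffected.
Relative clearance = 1.575 + 0.67 + 0.08 = 2.325.
AUC is inversely proportional to clearance, so the fold-change is 1 / 2.325 = 0.43.

0.43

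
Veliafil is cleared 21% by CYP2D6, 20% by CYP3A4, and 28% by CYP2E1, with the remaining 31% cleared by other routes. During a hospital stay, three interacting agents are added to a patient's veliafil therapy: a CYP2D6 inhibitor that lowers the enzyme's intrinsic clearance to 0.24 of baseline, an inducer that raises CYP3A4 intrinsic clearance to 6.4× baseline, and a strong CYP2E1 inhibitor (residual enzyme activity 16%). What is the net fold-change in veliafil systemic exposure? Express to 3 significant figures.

The CYP2D6 pathway (21% of clearance) is reduced to 0.24× activity: 0.21 × 0.24 = 0.0504.
The CYP3A4 pathway (20% of clearance) rises to 6.4× activity: 0.2 × 6.4 = 1.28.
The CYP2E1 pathway (28% of clearance) drops to 0.16× activity: 0.28 × 0.16 = 0.0448.
Non-CYP routes (31%) are unchanged.
New clearance relative to baseline: 0.0504 + 1.28 + 0.0448 + 0.31 = 1.6852.
Net systemic exposure ratio = 1 / 1.6852 = 0.593.

0.593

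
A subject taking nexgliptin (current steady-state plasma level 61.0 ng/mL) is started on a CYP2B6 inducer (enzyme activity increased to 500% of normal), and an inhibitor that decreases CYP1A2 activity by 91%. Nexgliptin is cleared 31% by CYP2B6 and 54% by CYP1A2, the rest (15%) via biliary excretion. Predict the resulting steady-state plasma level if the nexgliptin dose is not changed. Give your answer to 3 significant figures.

CYP2B6: 0.31 × 5 = 1.55
CYP1A2: 0.54 × 0.09 = 0.0486
Other: 0.15 (unchanged)
New clearance relative to baseline: 1.55 + 0.0486 + 0.15 = 1.7486.
New steady-state plasma level = 61.0 / 1.7486 = 34.9 ng/mL (concentration scales inversely with clearance).

34.9 ng/mL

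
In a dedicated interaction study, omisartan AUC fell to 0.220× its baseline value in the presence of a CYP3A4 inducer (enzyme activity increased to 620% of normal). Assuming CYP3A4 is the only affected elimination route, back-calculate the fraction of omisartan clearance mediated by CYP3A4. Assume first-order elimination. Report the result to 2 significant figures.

0.68

Write x for the fraction cleared via CYP3A4. The observed AUC change means clearance rose to 1/0.220 = 4.545 of baseline.
Only the CYP3A4 route changed, so 4.545 = x·6.2 + (1 − x), giving x = 0.68.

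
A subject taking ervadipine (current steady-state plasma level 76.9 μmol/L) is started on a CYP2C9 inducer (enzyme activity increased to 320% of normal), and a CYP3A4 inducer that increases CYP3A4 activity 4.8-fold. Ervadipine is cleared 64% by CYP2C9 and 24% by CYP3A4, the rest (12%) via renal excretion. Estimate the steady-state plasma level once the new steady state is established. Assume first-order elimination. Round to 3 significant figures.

23.2 μmol/L

The CYP2C9 pathway (64% of clearance) increases to 3.2× activity: 0.64 × 3.2 = 2.048.
The CYP3A4 pathway (24% of clearance) rises to 4.8× activity: 0.24 × 4.8 = 1.152.
The remaining 12% of clearance is unaffected.
New clearance relative to baseline: 2.048 + 1.152 + 0.12 = 3.32.
New steady-state plasma level = 76.9 / 3.32 = 23.2 μmol/L (concentration scales inversely with clearance).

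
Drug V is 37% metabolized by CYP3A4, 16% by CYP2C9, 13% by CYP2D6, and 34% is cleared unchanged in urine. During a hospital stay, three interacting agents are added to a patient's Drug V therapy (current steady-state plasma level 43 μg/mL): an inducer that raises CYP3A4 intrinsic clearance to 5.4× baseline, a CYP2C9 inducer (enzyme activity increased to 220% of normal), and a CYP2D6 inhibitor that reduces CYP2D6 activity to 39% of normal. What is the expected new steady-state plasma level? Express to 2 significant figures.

16 μg/mL

The CYP3A4 pathway (37% of clearance) increases to 5.4× activity: 0.37 × 5.4 = 1.998.
The CYP2C9 pathway (16% of clearance) rises to 2.2× activity: 0.16 × 2.2 = 0.352.
The CYP2D6 pathway (13% of clearance) is reduced to 0.39× activity: 0.13 × 0.39 = 0.0507.
The remaining 34% of clearance is unaffected.
CL_new/CL_old = 1.998 + 0.352 + 0.0507 + 0.34 = 2.7407.
New steady-state plasma level = 43 / 2.7407 = 16 μg/mL (concentration scales inversely with clearance).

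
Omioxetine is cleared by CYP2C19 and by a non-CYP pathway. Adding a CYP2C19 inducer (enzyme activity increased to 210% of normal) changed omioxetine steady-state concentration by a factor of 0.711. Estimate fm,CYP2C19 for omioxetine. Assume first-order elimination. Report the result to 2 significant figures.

Let x = fm,CYP2C19. Because steady-state concentration ∝ 1/CL, relative clearance rose to 1/0.711 = 1.406.
Setting x·2.1 + (1 − x) = 1.406 and solving: x = (1.406 − 1)/(2.1 − 1) = 0.37.

0.37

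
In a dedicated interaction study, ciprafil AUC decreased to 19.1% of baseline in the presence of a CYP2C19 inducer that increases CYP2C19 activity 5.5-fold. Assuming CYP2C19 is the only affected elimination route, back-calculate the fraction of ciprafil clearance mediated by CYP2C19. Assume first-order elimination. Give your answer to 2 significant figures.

0.94

Let x = fm,CYP2C19. Because AUC ∝ 1/CL, relative clearance rose to 1/0.191 = 5.236.
Setting x·5.5 + (1 − x) = 5.236 and solving: x = (5.236 − 1)/(5.5 − 1) = 0.94.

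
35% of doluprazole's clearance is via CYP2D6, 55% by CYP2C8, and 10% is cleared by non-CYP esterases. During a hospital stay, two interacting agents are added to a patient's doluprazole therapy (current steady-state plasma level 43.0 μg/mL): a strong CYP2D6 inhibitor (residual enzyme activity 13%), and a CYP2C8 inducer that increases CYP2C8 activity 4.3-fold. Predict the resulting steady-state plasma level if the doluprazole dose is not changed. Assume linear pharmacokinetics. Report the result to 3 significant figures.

The CYP2D6 pathway (35% of clearance) falls to 0.13× activity: 0.35 × 0.13 = 0.0455.
The CYP2C8 pathway (55% of clearance) is boosted to 4.3× activity: 0.55 × 4.3 = 2.365.
Non-CYP routes (10%) are unchanged.
CL_new/CL_old = 0.0455 + 2.365 + 0.1 = 2.5105.
New steady-state plasma level = 43.0 / 2.5105 = 17.1 μg/mL (concentration scales inversely with clearance).

17.1 μg/mL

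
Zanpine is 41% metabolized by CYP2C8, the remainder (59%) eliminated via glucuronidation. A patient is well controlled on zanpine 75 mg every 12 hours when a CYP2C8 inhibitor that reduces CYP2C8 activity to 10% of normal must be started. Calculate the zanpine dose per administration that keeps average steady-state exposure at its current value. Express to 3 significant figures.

47.3 mg

CYP2C8: 0.41 × 0.1 = 0.041
Other: 0.59 (unchanged)
New clearance relative to baseline: 0.041 + 0.59 = 0.631.
To maintain the same steady-state level, dose must scale with clearance: new dose = 75 × 0.631 = 47.3 mg.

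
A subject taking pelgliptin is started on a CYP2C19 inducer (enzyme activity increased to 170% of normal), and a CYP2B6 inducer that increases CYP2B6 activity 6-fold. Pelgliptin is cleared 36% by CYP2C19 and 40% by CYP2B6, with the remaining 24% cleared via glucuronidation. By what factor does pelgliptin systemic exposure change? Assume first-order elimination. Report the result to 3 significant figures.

0.308

The CYP2C19 pathway (36% of clearance) is boosted to 1.7× activity: 0.36 × 1.7 = 0.612.
The CYP2B6 pathway (40% of clearance) is boosted to 6× activity: 0.4 × 6 = 2.4.
Non-CYP routes (24%) are unchanged.
Relative clearance = 0.612 + 2.4 + 0.24 = 3.252.
Because systemic exposure varies inversely with clearance, the combined effect is 1 / 3.252 = 0.308.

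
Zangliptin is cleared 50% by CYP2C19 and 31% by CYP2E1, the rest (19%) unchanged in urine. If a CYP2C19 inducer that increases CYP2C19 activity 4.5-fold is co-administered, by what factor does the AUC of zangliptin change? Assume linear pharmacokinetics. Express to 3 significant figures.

0.364

The CYP2C19 pathway (50% of clearance) rises to 4.5× activity: 0.5 × 4.5 = 2.25.
CYP2E1 (31%) and the residual 19% are unaffected.
CL_new/CL_old = 2.25 + 0.31 + 0.19 = 2.75.
AUC is inversely proportional to clearance, so the fold-change is 1 / 2.75 = 0.364.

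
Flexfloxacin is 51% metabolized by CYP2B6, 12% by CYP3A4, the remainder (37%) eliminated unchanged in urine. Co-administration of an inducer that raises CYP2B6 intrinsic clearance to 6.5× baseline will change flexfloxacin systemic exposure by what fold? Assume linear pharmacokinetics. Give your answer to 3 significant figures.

The CYP2B6 pathway (51% of clearance) increases to 6.5× activity: 0.51 × 6.5 = 3.315.
CYP3A4 (12%) and the residual 37% are unaffected.
Relative clearance = 3.315 + 0.12 + 0.37 = 3.805.
Systemic exposure is inversely proportional to clearance, so the fold-change is 1 / 3.805 = 0.263.

0.263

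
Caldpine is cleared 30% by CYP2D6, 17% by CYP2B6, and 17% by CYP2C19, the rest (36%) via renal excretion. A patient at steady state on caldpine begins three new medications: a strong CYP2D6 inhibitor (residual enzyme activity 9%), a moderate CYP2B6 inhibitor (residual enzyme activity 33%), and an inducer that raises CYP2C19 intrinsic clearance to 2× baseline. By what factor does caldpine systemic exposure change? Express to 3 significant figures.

1.28

The CYP2D6 pathway (30% of clearance) drops to 0.09× activity: 0.3 × 0.09 = 0.027.
The CYP2B6 pathway (17% of clearance) is reduced to 0.33× activity: 0.17 × 0.33 = 0.0561.
The CYP2C19 pathway (17% of clearance) increases to 2× activity: 0.17 × 2 = 0.34.
Non-CYP routes (36%) are unchanged.
Relative clearance = 0.027 + 0.0561 + 0.34 + 0.36 = 0.7831.
Because systemic exposure varies inversely with clearance, the combined effect is 1 / 0.7831 = 1.28.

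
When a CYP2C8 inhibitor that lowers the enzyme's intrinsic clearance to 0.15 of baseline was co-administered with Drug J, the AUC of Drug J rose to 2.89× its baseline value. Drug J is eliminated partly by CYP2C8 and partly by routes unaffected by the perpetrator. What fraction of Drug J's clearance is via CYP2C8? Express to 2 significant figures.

Let x = fm,CYP2C8. Because AUC ∝ 1/CL, relative clearance fell to 1/2.89 = 0.346.
Only the CYP2C8 route changed, so 0.346 = x·0.15 + (1 − x), giving x = 0.77.

0.77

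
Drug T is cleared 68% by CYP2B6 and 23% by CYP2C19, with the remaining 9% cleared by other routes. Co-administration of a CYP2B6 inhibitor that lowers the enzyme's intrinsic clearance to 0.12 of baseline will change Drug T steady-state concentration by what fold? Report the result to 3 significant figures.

The CYP2B6 pathway (68% of clearance) drops to 0.12× activity: 0.68 × 0.12 = 0.0816.
CYP2C19 (23%) and the residual 9% are unaffected.
CL_new/CL_old = 0.0816 + 0.23 + 0.09 = 0.4016.
Steady-state concentration is inversely proportional to clearance, so the fold-change is 1 / 0.4016 = 2.49.

2.49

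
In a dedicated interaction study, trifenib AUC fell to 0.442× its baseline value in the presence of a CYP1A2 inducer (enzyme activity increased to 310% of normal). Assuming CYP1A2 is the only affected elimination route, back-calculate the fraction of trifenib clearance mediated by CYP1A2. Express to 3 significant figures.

Let fm be the CYP1A2 fraction. New clearance relative to baseline = fm × 3.1 + (1 − fm).
AUC ratio = 1 / (new CL fraction), so new CL fraction = 1 / 0.442 = 2.262.
fm × 3.1 + 1 − fm = 2.262  ⇒  fm × (3.1 − 1) = 1.262  ⇒  fm = 0.601.

0.601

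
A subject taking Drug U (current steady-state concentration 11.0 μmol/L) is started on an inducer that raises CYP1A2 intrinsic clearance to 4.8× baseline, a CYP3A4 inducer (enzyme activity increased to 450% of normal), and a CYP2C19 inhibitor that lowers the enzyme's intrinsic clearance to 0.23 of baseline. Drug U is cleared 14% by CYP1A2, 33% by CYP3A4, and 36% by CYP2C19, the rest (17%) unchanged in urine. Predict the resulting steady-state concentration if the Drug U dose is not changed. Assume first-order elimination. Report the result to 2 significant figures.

4.6 μmol/L

The CYP1A2 pathway (14% of clearance) increases to 4.8× activity: 0.14 × 4.8 = 0.672.
The CYP3A4 pathway (33% of clearance) rises to 4.5× activity: 0.33 × 4.5 = 1.485.
The CYP2C19 pathway (36% of clearance) drops to 0.23× activity: 0.36 × 0.23 = 0.0828.
The remaining 17% of clearance is unaffected.
Relative clearance = 0.672 + 1.485 + 0.0828 + 0.17 = 2.4098.
Dividing the baseline by the relative clearance: 11.0 / 2.4098 = 4.6 μmol/L.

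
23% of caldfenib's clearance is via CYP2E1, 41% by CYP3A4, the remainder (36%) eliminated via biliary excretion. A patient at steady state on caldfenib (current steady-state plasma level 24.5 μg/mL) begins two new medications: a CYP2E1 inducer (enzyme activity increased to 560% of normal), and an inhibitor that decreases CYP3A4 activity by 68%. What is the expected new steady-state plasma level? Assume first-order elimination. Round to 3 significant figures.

The CYP2E1 pathway (23% of clearance) rises to 5.6× activity: 0.23 × 5.6 = 1.288.
The CYP3A4 pathway (41% of clearance) drops to 0.32× activity: 0.41 × 0.32 = 0.1312.
The remaining 36% of clearance is unaffected.
New clearance relative to baseline: 1.288 + 0.1312 + 0.36 = 1.7792.
Dividing the baseline by the relative clearance: 24.5 / 1.7792 = 13.8 μg/mL.

13.8 μg/mL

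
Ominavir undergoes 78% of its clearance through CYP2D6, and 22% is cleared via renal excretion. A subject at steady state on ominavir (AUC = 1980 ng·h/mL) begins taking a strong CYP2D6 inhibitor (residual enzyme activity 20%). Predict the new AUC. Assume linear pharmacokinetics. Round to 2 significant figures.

5.3 × 10³ ng·h/mL

The CYP2D6 pathway (78% of clearance) is reduced to 0.2× activity: 0.78 × 0.2 = 0.156.
The remaining 22% of clearance is unaffected.
New clearance relative to baseline: 0.156 + 0.22 = 0.376.
New AUC = baseline ÷ relative clearance = 1980 / 0.376 = 5.3 × 10³ ng·h/mL.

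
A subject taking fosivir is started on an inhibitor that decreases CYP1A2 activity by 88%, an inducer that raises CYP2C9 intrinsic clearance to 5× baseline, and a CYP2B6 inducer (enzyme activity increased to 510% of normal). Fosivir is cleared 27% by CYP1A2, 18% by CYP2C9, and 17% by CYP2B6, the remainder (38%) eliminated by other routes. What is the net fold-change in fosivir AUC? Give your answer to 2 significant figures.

The CYP1A2 pathway (27% of clearance) drops to 0.12× activity: 0.27 × 0.12 = 0.0324.
The CYP2C9 pathway (18% of clearance) rises to 5× activity: 0.18 × 5 = 0.9.
The CYP2B6 pathway (17% of clearance) increases to 5.1× activity: 0.17 × 5.1 = 0.867.
The remaining 38% of clearance is unaffected.
Relative clearance = 0.0324 + 0.9 + 0.867 + 0.38 = 2.1794.
Net AUC ratio = 1 / 2.1794 = 0.46.

0.46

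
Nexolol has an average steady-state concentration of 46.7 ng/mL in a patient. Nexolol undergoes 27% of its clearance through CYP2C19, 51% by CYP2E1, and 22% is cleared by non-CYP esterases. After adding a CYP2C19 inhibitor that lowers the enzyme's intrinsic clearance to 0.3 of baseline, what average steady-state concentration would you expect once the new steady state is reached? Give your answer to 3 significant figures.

The CYP2C19 pathway (27% of clearance) falls to 0.3× activity: 0.27 × 0.3 = 0.081.
CYP2E1 (51%) and the residual 22% are unaffected.
CL_new/CL_old = 0.081 + 0.51 + 0.22 = 0.811.
New average steady-state concentration = baseline ÷ relative clearance = 46.7 / 0.811 = 57.6 ng/mL.

57.6 ng/mL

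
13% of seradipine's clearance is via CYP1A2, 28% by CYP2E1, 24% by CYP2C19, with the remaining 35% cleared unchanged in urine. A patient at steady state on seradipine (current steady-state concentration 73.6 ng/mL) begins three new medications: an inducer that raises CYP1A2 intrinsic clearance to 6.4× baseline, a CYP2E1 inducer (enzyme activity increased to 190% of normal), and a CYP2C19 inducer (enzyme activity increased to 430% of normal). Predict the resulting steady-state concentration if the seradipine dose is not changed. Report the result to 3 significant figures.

CYP1A2: 0.13 × 6.4 = 0.832
CYP2E1: 0.28 × 1.9 = 0.532
CYP2C19: 0.24 × 4.3 = 1.032
Other: 0.35 (unchanged)
Relative clearance = 0.832 + 0.532 + 1.032 + 0.35 = 2.746.
Dividing the baseline by the relative clearance: 73.6 / 2.746 = 26.8 ng/mL.

26.8 ng/mL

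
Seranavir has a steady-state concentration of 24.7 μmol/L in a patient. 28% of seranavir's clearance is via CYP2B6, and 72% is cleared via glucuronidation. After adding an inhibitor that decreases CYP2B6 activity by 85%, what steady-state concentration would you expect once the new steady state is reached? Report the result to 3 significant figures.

The CYP2B6 pathway (28% of clearance) is reduced to 0.15× activity: 0.28 × 0.15 = 0.042.
Non-CYP routes (72%) are unchanged.
Relative clearance = 0.042 + 0.72 = 0.762.
Steady-state concentration ∝ 1/CL, so new value = 24.7 / 0.762 = 32.4 μmol/L.

32.4 μmol/L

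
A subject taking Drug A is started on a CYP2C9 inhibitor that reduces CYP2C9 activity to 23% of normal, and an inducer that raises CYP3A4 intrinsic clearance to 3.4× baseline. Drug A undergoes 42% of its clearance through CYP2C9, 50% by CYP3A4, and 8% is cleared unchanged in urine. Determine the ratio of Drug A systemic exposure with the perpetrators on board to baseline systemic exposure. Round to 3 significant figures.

0.533

The CYP2C9 pathway (42% of clearance) falls to 0.23× activity: 0.42 × 0.23 = 0.0966.
The CYP3A4 pathway (50% of clearance) increases to 3.4× activity: 0.5 × 3.4 = 1.7.
Non-CYP routes (8%) are unchanged.
Relative clearance = 0.0966 + 1.7 + 0.08 = 1.8766.
Because systemic exposure varies inversely with clearance, the combined effect is 1 / 1.8766 = 0.533.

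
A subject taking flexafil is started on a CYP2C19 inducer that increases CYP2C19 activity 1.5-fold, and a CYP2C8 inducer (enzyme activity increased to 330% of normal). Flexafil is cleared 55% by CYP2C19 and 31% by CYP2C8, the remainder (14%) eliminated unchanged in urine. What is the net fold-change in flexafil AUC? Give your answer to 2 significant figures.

CYP2C19: 0.55 × 1.5 = 0.825
CYP2C8: 0.31 × 3.3 = 1.023
Other: 0.14 (unchanged)
CL_new/CL_old = 0.825 + 1.023 + 0.14 = 1.988.
Net AUC ratio = 1 / 1.988 = 0.50.

0.50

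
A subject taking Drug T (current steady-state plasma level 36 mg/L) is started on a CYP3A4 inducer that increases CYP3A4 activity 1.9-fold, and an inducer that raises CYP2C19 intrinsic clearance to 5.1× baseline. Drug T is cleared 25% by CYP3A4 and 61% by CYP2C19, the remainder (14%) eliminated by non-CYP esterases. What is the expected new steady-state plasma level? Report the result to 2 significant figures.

9.7 mg/L

The CYP3A4 pathway (25% of clearance) is boosted to 1.9× activity: 0.25 × 1.9 = 0.475.
The CYP2C19 pathway (61% of clearance) is boosted to 5.1× activity: 0.61 × 5.1 = 3.111.
The remaining 14% of clearance is unaffected.
Relative clearance = 0.475 + 3.111 + 0.14 = 3.726.
Dividing the baseline by the relative clearance: 36 / 3.726 = 9.7 mg/L.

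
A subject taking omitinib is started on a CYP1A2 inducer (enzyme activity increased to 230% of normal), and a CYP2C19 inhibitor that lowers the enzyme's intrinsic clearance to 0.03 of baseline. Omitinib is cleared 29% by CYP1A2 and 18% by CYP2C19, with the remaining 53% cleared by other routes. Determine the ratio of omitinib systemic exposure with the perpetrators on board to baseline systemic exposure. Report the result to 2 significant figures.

0.83

The CYP1A2 pathway (29% of clearance) rises to 2.3× activity: 0.29 × 2.3 = 0.667.
The CYP2C19 pathway (18% of clearance) is reduced to 0.03× activity: 0.18 × 0.03 = 0.0054.
Non-CYP routes (53%) are unchanged.
CL_new/CL_old = 0.667 + 0.0054 + 0.53 = 1.2024.
Because systemic exposure varies inversely with clearance, the combined effect is 1 / 1.2024 = 0.83.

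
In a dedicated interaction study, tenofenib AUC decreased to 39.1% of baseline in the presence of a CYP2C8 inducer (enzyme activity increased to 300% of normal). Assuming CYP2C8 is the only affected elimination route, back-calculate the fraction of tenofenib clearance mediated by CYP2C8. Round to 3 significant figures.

Write x for the fraction cleared via CYP2C8. The observed AUC change means clearance rose to 1/0.391 = 2.558 of baseline.
Only the CYP2C8 route changed, so 2.558 = x·3 + (1 − x), giving x = 0.779.

0.779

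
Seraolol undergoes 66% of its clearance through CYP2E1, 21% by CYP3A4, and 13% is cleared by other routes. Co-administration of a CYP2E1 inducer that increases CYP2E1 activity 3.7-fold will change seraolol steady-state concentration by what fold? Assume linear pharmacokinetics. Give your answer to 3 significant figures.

0.359

The CYP2E1 pathway (66% of clearance) increases to 3.7× activity: 0.66 × 3.7 = 2.442.
CYP3A4 (21%) and the residual 13% are unaffected.
Relative clearance = 2.442 + 0.21 + 0.13 = 2.782.
Since steady-state concentration ∝ 1/CL, the ratio is 1 / 2.782 = 0.359.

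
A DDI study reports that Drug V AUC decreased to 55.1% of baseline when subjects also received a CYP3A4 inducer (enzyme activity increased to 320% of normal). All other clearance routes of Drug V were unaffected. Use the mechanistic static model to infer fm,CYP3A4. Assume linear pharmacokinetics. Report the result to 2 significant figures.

0.37

Call the CYP3A4 fraction fm. After the interaction, CL_new/CL_old = fm × 3.2 + (1 − fm).
AUC ratio = 1 / (new CL fraction), so new CL fraction = 1 / 0.551 = 1.815.
fm × 3.2 + 1 − fm = 1.815  ⇒  fm × (3.2 − 1) = 0.8149  ⇒  fm = 0.37.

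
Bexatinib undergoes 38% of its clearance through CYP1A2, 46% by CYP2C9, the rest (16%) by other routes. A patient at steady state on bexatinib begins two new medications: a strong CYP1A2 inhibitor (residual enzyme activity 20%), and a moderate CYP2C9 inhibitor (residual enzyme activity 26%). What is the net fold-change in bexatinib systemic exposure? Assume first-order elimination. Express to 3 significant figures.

The CYP1A2 pathway (38% of clearance) is reduced to 0.2× activity: 0.38 × 0.2 = 0.076.
The CYP2C9 pathway (46% of clearance) drops to 0.26× activity: 0.46 × 0.26 = 0.1196.
The remaining 16% of clearance is unaffected.
CL_new/CL_old = 0.076 + 0.1196 + 0.16 = 0.3556.
Systemic exposure ∝ 1/CL: fold-change = 1 / 0.3556 = 2.81.

2.81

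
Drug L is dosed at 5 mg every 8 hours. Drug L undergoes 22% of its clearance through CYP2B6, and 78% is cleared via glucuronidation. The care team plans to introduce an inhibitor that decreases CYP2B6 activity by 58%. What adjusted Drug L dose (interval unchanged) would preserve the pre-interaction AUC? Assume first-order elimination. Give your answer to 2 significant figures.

The CYP2B6 pathway (22% of clearance) drops to 0.42× activity: 0.22 × 0.42 = 0.0924.
Non-CYP routes (78%) are unchanged.
New clearance relative to baseline: 0.0924 + 0.78 = 0.8724.
To maintain the same steady-state level, dose must scale with clearance: new dose = 5 × 0.8724 = 4.4 mg.

4.4 mg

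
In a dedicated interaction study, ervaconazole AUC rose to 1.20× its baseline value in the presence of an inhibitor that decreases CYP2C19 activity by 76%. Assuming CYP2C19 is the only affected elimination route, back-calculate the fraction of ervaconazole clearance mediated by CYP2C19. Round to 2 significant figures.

0.22

CL'/CL = 1 / 1.20 = 0.8333
0.24·fm + (1 − fm) = 0.8333
fm = (0.8333 − 1) / (0.24 − 1) = 0.22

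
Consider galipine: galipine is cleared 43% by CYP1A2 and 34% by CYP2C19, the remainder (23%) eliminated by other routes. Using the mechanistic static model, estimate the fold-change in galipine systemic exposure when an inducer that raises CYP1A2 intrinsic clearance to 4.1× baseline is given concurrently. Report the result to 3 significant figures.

CYP1A2: 0.43 × 4.1 = 1.763
CYP2C19: 0.34 (unchanged)
Other: 0.23 (unchanged)
Relative clearance = 1.763 + 0.34 + 0.23 = 2.333.
Systemic exposure ratio = CL_old/CL_new = 1 / 2.333 = 0.429.

0.429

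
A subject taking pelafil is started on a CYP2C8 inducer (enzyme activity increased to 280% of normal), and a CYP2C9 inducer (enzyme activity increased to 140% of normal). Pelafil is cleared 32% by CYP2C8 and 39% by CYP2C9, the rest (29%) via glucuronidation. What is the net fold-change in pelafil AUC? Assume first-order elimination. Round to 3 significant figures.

The CYP2C8 pathway (32% of clearance) is boosted to 2.8× activity: 0.32 × 2.8 = 0.896.
The CYP2C9 pathway (39% of clearance) increases to 1.4× activity: 0.39 × 1.4 = 0.546.
Non-CYP routes (29%) are unchanged.
CL_new/CL_old = 0.896 + 0.546 + 0.29 = 1.732.
Net AUC ratio = 1 / 1.732 = 0.577.

0.577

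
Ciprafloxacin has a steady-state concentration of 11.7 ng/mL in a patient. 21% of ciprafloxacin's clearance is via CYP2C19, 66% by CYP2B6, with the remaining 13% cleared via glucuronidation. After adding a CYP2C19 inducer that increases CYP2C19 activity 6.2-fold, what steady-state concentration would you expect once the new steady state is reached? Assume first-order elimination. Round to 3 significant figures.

5.59 ng/mL

The CYP2C19 pathway (21% of clearance) rises to 6.2× activity: 0.21 × 6.2 = 1.302.
CYP2B6 (66%) and the residual 13% are unaffected.
CL_new/CL_old = 1.302 + 0.66 + 0.13 = 2.092.
Steady-state concentration ∝ 1/CL, so new value = 11.7 / 2.092 = 5.59 ng/mL.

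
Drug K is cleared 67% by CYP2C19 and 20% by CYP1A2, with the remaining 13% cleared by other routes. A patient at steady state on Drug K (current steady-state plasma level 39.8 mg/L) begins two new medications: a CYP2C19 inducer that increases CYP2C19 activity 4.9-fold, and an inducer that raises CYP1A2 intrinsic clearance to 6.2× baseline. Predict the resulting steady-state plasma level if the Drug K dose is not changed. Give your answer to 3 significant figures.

CYP2C19: 0.67 × 4.9 = 3.283
CYP1A2: 0.2 × 6.2 = 1.24
Other: 0.13 (unchanged)
New clearance relative to baseline: 3.283 + 1.24 + 0.13 = 4.653.
Dividing the baseline by the relative clearance: 39.8 / 4.653 = 8.55 mg/L.

8.55 mg/L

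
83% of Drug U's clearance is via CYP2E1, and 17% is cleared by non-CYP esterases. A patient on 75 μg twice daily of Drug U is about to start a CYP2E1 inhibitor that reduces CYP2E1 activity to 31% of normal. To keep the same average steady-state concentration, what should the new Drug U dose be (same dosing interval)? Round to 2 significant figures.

The CYP2E1 pathway (83% of clearance) is reduced to 0.31× activity: 0.83 × 0.31 = 0.2573.
The remaining 17% of clearance is unaffected.
Relative clearance = 0.2573 + 0.17 = 0.4273.
Exposure is unchanged when dose changes in proportion to clearance. New dose = 75 μg × 0.4273 = 32 μg.

32 μg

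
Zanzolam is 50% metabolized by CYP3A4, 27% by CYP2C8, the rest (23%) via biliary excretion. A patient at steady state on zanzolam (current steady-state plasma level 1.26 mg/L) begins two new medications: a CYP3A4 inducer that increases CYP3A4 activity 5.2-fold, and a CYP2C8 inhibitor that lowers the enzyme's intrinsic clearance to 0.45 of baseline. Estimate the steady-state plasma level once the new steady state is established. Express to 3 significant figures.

0.427 mg/L

The CYP3A4 pathway (50% of clearance) rises to 5.2× activity: 0.5 × 5.2 = 2.6.
The CYP2C8 pathway (27% of clearance) drops to 0.45× activity: 0.27 × 0.45 = 0.1215.
The remaining 23% of clearance is unaffected.
New clearance relative to baseline: 2.6 + 0.1215 + 0.23 = 2.9515.
Steady-state plasma level ∝ 1/CL: new value = 1.26 / 2.9515 = 0.427 mg/L.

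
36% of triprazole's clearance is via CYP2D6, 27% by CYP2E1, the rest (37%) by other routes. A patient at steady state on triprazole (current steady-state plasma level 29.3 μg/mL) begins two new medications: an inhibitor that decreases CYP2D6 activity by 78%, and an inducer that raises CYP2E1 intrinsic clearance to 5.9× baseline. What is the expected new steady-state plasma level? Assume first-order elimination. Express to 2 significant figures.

The CYP2D6 pathway (36% of clearance) drops to 0.22× activity: 0.36 × 0.22 = 0.0792.
The CYP2E1 pathway (27% of clearance) is boosted to 5.9× activity: 0.27 × 5.9 = 1.593.
The remaining 37% of clearance is unaffected.
New clearance relative to baseline: 0.0792 + 1.593 + 0.37 = 2.0422.
New steady-state plasma level = 29.3 / 2.0422 = 14 μg/mL (concentration scales inversely with clearance).

14 μg/mL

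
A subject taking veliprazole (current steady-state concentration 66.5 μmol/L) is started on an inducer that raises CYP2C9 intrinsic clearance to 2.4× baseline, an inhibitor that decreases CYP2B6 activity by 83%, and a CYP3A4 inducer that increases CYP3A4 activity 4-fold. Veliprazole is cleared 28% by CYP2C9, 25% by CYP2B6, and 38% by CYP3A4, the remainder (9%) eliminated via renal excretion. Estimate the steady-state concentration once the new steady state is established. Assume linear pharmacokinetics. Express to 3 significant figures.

The CYP2C9 pathway (28% of clearance) increases to 2.4× activity: 0.28 × 2.4 = 0.672.
The CYP2B6 pathway (25% of clearance) drops to 0.17× activity: 0.25 × 0.17 = 0.0425.
The CYP3A4 pathway (38% of clearance) increases to 4× activity: 0.38 × 4 = 1.52.
Non-CYP routes (9%) are unchanged.
New clearance relative to baseline: 0.672 + 0.0425 + 1.52 + 0.09 = 2.3245.
Dividing the baseline by the relative clearance: 66.5 / 2.3245 = 28.6 μmol/L.

28.6 μmol/L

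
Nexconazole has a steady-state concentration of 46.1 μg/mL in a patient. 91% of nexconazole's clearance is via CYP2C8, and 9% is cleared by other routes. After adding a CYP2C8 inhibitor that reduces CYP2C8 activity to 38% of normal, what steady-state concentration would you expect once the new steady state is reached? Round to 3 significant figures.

CYP2C8: 0.91 × 0.38 = 0.3458
Other: 0.09 (unchanged)
CL_new/CL_old = 0.3458 + 0.09 = 0.4358.
New steady-state concentration = baseline ÷ relative clearance = 46.1 / 0.4358 = 106 μg/mL.

106 μg/mL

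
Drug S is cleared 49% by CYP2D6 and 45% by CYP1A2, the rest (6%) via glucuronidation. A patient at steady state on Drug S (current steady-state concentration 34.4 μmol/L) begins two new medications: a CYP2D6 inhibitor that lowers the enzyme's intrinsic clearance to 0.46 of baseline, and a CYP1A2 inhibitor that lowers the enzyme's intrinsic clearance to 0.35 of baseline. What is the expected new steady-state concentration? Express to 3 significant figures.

77.7 μmol/L

CYP2D6: 0.49 × 0.46 = 0.2254
CYP1A2: 0.45 × 0.35 = 0.1575
Other: 0.06 (unchanged)
New clearance relative to baseline: 0.2254 + 0.1575 + 0.06 = 0.4429.
Steady-state concentration ∝ 1/CL: new value = 34.4 / 0.4429 = 77.7 μmol/L.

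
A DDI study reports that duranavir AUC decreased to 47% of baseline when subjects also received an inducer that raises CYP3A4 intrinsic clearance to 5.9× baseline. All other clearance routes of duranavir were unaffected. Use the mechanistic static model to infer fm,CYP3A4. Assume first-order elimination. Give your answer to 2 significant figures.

0.23

Let fm be the CYP3A4 fraction. New clearance relative to baseline = fm × 5.9 + (1 − fm).
AUC ratio = 1 / (new CL fraction), so new CL fraction = 1 / 0.470 = 2.128.
fm × 5.9 + 1 − fm = 2.128  ⇒  fm × (5.9 − 1) = 1.128  ⇒  fm = 0.23.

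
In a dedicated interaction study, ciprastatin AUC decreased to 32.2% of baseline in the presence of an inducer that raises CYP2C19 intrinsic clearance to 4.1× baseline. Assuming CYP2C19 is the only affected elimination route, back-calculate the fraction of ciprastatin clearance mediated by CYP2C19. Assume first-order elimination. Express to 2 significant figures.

CL'/CL = 1 / 0.322 = 3.106
4.1·fm + (1 − fm) = 3.106
fm = (3.106 − 1) / (4.1 − 1) = 0.68

0.68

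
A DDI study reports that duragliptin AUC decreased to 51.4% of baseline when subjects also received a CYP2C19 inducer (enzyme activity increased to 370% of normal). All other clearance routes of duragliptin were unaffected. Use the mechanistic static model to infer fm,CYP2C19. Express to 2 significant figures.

0.35

Write x for the fraction cleared via CYP2C19. The observed AUC change means clearance rose to 1/0.514 = 1.946 of baseline.
Only the CYP2C19 route changed, so 1.946 = x·3.7 + (1 − x), giving x = 0.35.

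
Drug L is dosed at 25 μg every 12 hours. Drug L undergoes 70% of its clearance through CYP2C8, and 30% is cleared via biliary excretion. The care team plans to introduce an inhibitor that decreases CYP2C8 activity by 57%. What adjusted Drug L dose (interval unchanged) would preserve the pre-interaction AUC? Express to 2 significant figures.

15 μg

The CYP2C8 pathway (70% of clearance) drops to 0.43× activity: 0.7 × 0.43 = 0.301.
The remaining 30% of clearance is unaffected.
New clearance relative to baseline: 0.301 + 0.3 = 0.601.
To maintain the same steady-state level, dose must scale with clearance: new dose = 25 × 0.601 = 15 μg.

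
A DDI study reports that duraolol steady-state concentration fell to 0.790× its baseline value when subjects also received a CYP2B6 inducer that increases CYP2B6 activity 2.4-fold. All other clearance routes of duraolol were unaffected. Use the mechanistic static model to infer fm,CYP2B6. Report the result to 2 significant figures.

0.19

CL'/CL = 1 / 0.790 = 1.266
2.4·fm + (1 − fm) = 1.266
fm = (1.266 − 1) / (2.4 − 1) = 0.19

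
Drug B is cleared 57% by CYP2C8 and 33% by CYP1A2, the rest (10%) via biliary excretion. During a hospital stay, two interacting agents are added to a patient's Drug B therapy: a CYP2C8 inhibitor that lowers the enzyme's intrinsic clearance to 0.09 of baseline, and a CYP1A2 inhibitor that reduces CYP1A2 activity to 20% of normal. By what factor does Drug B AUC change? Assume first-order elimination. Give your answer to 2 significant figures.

CYP2C8: 0.57 × 0.09 = 0.0513
CYP1A2: 0.33 × 0.2 = 0.066
Other: 0.1 (unchanged)
CL_new/CL_old = 0.0513 + 0.066 + 0.1 = 0.2173.
Because AUC varies inversely with clearance, the combined effect is 1 / 0.2173 = 4.6.

4.6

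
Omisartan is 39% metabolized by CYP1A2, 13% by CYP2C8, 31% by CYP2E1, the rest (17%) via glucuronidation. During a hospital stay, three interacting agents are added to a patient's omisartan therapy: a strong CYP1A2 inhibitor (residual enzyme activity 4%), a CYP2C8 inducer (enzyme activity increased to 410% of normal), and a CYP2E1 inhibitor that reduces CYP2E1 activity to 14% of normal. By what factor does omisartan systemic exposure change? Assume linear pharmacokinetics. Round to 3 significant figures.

The CYP1A2 pathway (39% of clearance) drops to 0.04× activity: 0.39 × 0.04 = 0.0156.
The CYP2C8 pathway (13% of clearance) is boosted to 4.1× activity: 0.13 × 4.1 = 0.533.
The CYP2E1 pathway (31% of clearance) is reduced to 0.14× activity: 0.31 × 0.14 = 0.0434.
Non-CYP routes (17%) are unchanged.
New clearance relative to baseline: 0.0156 + 0.533 + 0.0434 + 0.17 = 0.762.
Because systemic exposure varies inversely with clearance, the combined effect is 1 / 0.762 = 1.31.

1.31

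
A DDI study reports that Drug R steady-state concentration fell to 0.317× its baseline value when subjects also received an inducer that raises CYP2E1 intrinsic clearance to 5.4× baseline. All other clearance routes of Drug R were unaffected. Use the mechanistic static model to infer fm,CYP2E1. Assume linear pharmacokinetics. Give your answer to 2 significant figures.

CL'/CL = 1 / 0.317 = 3.155
5.4·fm + (1 − fm) = 3.155
fm = (3.155 − 1) / (5.4 − 1) = 0.49

0.49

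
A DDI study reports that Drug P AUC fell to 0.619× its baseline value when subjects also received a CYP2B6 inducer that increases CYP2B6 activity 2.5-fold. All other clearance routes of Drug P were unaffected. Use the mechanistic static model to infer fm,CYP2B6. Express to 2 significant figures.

Call the CYP2B6 fraction fm. After the interaction, CL_new/CL_old = fm × 2.5 + (1 − fm).
AUC ratio = 1 / (new CL fraction), so new CL fraction = 1 / 0.619 = 1.616.
fm × 2.5 + 1 − fm = 1.616  ⇒  fm × (2.5 − 1) = 0.6155  ⇒  fm = 0.41.

0.41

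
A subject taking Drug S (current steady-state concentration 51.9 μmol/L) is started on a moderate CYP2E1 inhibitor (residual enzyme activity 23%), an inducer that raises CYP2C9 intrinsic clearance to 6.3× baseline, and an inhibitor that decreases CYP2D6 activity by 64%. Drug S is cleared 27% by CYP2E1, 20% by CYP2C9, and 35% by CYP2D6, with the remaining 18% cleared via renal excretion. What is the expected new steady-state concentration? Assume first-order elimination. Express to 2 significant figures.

The CYP2E1 pathway (27% of clearance) drops to 0.23× activity: 0.27 × 0.23 = 0.0621.
The CYP2C9 pathway (20% of clearance) is boosted to 6.3× activity: 0.2 × 6.3 = 1.26.
The CYP2D6 pathway (35% of clearance) is reduced to 0.36× activity: 0.35 × 0.36 = 0.126.
The remaining 18% of clearance is unaffected.
New clearance relative to baseline: 0.0621 + 1.26 + 0.126 + 0.18 = 1.6281.
Steady-state concentration ∝ 1/CL: new value = 51.9 / 1.6281 = 32 μmol/L.

32 μmol/L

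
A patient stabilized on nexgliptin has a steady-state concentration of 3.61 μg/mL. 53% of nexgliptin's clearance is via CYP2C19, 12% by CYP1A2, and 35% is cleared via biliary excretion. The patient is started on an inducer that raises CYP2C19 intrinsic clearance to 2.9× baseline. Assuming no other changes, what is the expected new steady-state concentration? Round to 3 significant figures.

1.80 μg/mL

The CYP2C19 pathway (53% of clearance) increases to 2.9× activity: 0.53 × 2.9 = 1.537.
CYP1A2 (12%) and the residual 35% are unaffected.
CL_new/CL_old = 1.537 + 0.12 + 0.35 = 2.007.
New steady-state concentration = baseline ÷ relative clearance = 3.61 / 2.007 = 1.80 μg/mL.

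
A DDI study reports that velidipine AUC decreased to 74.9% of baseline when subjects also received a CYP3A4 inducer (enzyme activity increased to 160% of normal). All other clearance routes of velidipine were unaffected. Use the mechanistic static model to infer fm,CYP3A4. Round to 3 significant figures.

0.559

CL'/CL = 1 / 0.749 = 1.335
1.6·fm + (1 − fm) = 1.335
fm = (1.335 − 1) / (1.6 − 1) = 0.559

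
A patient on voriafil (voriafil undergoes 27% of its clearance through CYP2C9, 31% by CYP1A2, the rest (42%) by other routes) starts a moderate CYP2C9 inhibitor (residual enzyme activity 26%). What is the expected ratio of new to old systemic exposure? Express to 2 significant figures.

1.2

The CYP2C9 pathway (27% of clearance) drops to 0.26× activity: 0.27 × 0.26 = 0.0702.
CYP1A2 (31%) and the residual 42% are unaffected.
Relative clearance = 0.0702 + 0.31 + 0.42 = 0.8002.
Since systemic exposure ∝ 1/CL, the ratio is 1 / 0.8002 = 1.2.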